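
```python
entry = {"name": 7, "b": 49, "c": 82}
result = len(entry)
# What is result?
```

Trace:
`entry = {"name": 7, "b": 49, "c": 82}` → entry = {'name': 7, 'b': 49, 'c': 82}
`result = len(entry)` → result = 3
So result = 3

Answer: 3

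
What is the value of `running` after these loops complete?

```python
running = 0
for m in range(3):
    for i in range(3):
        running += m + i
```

Sum of all m+i for m,i in 3x3
`running` takes the values: 0 → 1 → 3 → 4 → 6 → 9 → 11 → 14 → 18

Answer: 18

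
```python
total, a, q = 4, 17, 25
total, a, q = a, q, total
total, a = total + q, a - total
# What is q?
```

Trace:
`total, a, q = 4, 17, 25` → total = 4; a = 17; q = 25
`total, a, q = a, q, total` → total = 17; a = 25; q = 4
`total, a = total + q, a - total` → total = 21; a = 8
So q = 4

Answer: 4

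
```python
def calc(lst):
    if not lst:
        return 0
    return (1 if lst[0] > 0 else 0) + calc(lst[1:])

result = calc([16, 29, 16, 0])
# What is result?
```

Count of positive elements in [16, 29, 16, 0] = 3

Answer: 3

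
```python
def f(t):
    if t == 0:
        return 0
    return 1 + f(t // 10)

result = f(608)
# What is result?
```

Count of digits of 608: 3

Answer: 3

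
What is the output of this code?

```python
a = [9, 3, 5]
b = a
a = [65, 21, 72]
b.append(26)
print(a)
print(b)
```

Key concept: rebinding vs mutation: a is rebound to a new list, b still points at the original.
Step by step:
`a = [9, 3, 5]` → a = [9, 3, 5]
`b = a` → b = [9, 3, 5] (same object as a)
`a = [65, 21, 72]` → a = [65, 21, 72]
`b.append(26)` → b = [9, 3, 5, 26]
`print(a)` → prints [65, 21, 72]
`print(b)` → prints [9, 3, 5, 26]

Answer:
[65, 21, 72]
[9, 3, 5, 26]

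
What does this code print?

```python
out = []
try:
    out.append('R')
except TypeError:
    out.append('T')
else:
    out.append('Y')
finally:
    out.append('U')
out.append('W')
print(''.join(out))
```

Execution trace: 'R' (try body, no exception) → 'Y' (else) → 'U' (finally) → 'W' (after the try/except). Output: RYUW

Answer: RYUW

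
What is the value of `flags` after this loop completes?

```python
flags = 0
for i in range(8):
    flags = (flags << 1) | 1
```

Build 8 consecutive 1-bits: 0b11111111
`flags` takes the values: 0 → 1 → 3 → 7 → 15 → 31 → 63 → 127 → 255

Answer: 255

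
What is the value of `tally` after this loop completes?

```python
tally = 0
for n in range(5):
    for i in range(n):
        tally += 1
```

Triangle number: 0+1+2+...+4
`tally` takes the values: 0 → 1 → 2 → 3 → 4 → 5 → 6 → 7 → 8 → 9 → 10

Answer: 10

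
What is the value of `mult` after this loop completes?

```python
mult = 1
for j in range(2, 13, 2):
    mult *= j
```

Product of even numbers 2 to 12
`mult` takes the values: 1 → 2 → 8 → 48 → 384 → 3840 → 46080

Answer: 46080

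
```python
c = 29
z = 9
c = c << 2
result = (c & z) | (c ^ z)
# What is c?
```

Trace:
`c = 29` → c = 29
`z = 9` → z = 9
`c = c << 2` → c = 116
`result = (c & z) | (c ^ z)` → result = 125
So c = 116

Answer: 116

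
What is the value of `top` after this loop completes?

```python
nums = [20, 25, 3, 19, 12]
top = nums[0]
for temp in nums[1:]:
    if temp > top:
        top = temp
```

Maximum of [20, 25, 3, 19, 12]
`top` takes the values: 20 → 25

Answer: 25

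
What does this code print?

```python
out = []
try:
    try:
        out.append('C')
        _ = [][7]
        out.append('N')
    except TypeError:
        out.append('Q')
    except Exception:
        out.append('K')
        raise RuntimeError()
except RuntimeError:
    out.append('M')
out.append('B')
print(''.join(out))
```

Execution trace: 'C' (inner try body) → 'K' (inner except Exception) → 'M' (outer except RuntimeError) → 'B' (after the try/except). Output: CKMB

Answer: CKMB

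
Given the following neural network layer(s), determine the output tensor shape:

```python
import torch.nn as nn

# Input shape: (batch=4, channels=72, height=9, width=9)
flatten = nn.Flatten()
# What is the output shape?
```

Input: (4, 72, 9, 9) -> Output: (4, 5832)

Answer: (4, 5832)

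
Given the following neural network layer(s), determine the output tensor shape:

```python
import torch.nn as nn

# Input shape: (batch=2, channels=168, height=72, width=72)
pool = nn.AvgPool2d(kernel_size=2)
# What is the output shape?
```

Input: (2, 168, 72, 72) -> Output: (2, 168, 36, 36)

Answer: (2, 168, 36, 36)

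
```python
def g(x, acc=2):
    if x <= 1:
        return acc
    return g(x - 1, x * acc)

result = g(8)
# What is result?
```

Accumulator trace (n, acc): (8, 2) -> (7, 16) -> (6, 112) -> (5, 672) -> (4, 3360) -> (3, 13440) -> (2, 40320) -> (1, 80640) -> return 80640

Answer: 80640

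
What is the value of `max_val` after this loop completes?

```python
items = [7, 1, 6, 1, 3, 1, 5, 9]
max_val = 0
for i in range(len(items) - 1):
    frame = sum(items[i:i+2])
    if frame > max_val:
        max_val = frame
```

Max sum of 2-element window in [7, 1, 6, 1, 3, 1, 5, 9]
`max_val` takes the values: 0 → 8 → 14

Answer: 14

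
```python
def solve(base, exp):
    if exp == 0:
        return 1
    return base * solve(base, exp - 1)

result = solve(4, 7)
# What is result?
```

solve(4, 7) = 4 * 4 * 4 * 4 * 4 * 4 * 4 = 16384

Answer: 16384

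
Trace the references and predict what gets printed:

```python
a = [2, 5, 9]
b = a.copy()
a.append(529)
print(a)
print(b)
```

Key concept: list.copy() creates independent copy.
Step by step:
`a = [2, 5, 9]` → a = [2, 5, 9]
`b = a.copy()` → b = [2, 5, 9]
`a.append(529)` → a = [2, 5, 9, 529]
`print(a)` → prints [2, 5, 9, 529]
`print(b)` → prints [2, 5, 9]

Answer:
[2, 5, 9, 529]
[2, 5, 9]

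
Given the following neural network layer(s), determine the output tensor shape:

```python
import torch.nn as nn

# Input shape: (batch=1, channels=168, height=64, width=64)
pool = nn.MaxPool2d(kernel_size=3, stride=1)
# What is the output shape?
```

Input: (1, 168, 64, 64) -> Output: (1, 168, 62, 62)

Answer: (1, 168, 62, 62)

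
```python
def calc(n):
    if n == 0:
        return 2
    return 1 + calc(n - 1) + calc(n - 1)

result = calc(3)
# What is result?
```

calc(n) = 1 + 2·calc(n-1), calc(0)=2. Closed form: (2+1)·2^3 - 1 = 23.

Answer: 23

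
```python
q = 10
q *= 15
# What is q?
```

Trace:
`q = 10` → q = 10
`q *= 15` → q = 150
So q = 150

Answer: 150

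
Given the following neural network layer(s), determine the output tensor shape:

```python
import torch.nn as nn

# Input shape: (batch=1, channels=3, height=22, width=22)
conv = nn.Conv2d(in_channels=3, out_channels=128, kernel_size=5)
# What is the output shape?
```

Input: (1, 3, 22, 22) -> Output: (1, 128, 18, 18)

Answer: (1, 128, 18, 18)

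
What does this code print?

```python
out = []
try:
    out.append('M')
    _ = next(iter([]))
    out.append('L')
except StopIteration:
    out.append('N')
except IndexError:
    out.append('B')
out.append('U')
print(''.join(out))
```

Execution trace: 'M' (try body) → 'N' (except StopIteration) → 'U' (after the try/except). Output: MNU

Answer: MNU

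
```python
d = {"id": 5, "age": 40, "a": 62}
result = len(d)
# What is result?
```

Trace:
`d = {"id": 5, "age": 40, "a": 62}` → d = {'id': 5, 'age': 40, 'a': 62}
`result = len(d)` → result = 3
So result = 3

Answer: 3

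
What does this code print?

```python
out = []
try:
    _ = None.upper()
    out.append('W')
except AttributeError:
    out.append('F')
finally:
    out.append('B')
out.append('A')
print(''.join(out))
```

Execution trace: 'F' (except AttributeError) → 'B' (finally) → 'A' (after the try/except). Output: FBA

Answer: FBA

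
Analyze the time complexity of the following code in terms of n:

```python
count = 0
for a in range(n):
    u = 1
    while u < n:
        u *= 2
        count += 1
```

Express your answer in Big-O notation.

Each loop level contributes: n × log n. Multiplying the contributions gives O(n log n).

Answer: O(n log n)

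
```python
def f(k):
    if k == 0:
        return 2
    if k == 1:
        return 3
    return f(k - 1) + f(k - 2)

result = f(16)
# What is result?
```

Build up from base cases: f(0)=2, f(1)=3, f(2)=5, f(3)=8, f(4)=13, f(5)=21, f(6)=34, ..., f(16)=4181

Answer: 4181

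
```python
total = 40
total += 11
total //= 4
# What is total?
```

Trace:
`total = 40` → total = 40
`total += 11` → total = 51
`total //= 4` → total = 12
So total = 12

Answer: 12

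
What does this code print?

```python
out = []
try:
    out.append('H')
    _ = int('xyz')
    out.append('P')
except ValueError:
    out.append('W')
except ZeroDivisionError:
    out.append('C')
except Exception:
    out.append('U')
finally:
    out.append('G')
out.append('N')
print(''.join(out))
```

Execution trace: 'H' (try body) → 'W' (except ValueError) → 'G' (finally) → 'N' (after the try/except). Output: HWGN

Answer: HWGN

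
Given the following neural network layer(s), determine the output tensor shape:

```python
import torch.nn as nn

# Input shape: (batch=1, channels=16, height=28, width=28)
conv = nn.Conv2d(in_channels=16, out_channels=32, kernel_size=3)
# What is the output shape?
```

Input: (1, 16, 28, 28) -> Output: (1, 32, 26, 26)

Answer: (1, 32, 26, 26)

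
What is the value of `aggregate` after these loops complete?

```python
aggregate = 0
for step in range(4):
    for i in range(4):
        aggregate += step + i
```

Sum of all step+i for step,i in 4x4
`aggregate` takes the values: 0 → 1 → 3 → 6 → 7 → 9 → 12 → 16 → 18 → 21 → 25 → 30 → 33 → 37 → 42 → 48

Answer: 48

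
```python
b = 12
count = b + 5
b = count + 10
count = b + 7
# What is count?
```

Trace:
`b = 12` → b = 12
`count = b + 5` → count = 17
`b = count + 10` → b = 27
`count = b + 7` → count = 34
So count = 34

Answer: 34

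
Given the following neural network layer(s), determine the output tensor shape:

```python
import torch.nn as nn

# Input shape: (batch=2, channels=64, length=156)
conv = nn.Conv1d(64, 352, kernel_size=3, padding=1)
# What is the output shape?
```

Input: (2, 64, 156) -> Output: (2, 352, 156)

Answer: (2, 352, 156)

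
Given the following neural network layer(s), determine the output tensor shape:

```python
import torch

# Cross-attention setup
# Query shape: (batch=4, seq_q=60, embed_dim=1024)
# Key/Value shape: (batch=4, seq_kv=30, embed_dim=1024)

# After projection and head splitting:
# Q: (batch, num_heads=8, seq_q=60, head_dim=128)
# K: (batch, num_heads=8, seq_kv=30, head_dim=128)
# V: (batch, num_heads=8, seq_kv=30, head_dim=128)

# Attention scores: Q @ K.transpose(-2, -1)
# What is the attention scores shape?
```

Input: (4, 60, 1024) -> Output: (4, 8, 60, 30)

Answer: (4, 8, 60, 30)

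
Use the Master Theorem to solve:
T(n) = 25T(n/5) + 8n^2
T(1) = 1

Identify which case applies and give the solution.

a=25, b=5, f(n)=8n^2. log_5(25) = 2. Since c=2 = 2, Case 2 applies: T(n) = Θ(n^log_b(a) · log n) = O(n^2 log n).

Answer: O(n^2 log n) - Case 2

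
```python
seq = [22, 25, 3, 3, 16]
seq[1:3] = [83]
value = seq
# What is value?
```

Trace:
`seq = [22, 25, 3, 3, 16]` → seq = [22, 25, 3, 3, 16]
`seq[1:3] = [83]` → seq = [22, 83, 3, 16]
`value = seq` → value = [22, 83, 3, 16]
So value = [22, 83, 3, 16]

Answer: [22, 83, 3, 16]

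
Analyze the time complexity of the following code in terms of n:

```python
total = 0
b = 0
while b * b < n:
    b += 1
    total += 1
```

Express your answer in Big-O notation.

Each loop level contributes: √n. Multiplying the contributions gives O(√n).

Answer: O(√n)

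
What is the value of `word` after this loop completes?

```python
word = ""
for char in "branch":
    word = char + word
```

Reverse 'branch'
`word` takes the values: "" → "b" → "rb" → "arb" → "narb" → "cnarb" → "hcnarb"

Answer: "hcnarb"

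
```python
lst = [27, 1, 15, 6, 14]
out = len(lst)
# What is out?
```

Trace:
`lst = [27, 1, 15, 6, 14]` → lst = [27, 1, 15, 6, 14]
`out = len(lst)` → out = 5
So out = 5

Answer: 5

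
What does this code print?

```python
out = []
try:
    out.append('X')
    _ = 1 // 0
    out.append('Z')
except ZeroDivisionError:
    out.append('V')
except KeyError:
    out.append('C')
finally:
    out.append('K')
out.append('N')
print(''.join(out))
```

Execution trace: 'X' (try body) → 'V' (except ZeroDivisionError) → 'K' (finally) → 'N' (after the try/except). Output: XVKN

Answer: XVKN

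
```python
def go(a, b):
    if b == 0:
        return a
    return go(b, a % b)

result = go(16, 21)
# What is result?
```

go(16, 21) -> go(21, 16) -> go(16, 5) -> go(5, 1) -> go(1, 0) -> 1

Answer: 1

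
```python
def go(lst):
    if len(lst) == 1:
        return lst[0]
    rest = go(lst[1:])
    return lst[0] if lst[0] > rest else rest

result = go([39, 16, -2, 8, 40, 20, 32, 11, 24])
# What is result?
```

Recursive max over [39, 16, -2, 8, 40, 20, 32, 11, 24] = 40

Answer: 40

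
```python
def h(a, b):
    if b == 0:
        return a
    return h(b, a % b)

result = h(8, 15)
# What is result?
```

h(8, 15) -> h(15, 8) -> h(8, 7) -> h(7, 1) -> h(1, 0) -> 1

Answer: 1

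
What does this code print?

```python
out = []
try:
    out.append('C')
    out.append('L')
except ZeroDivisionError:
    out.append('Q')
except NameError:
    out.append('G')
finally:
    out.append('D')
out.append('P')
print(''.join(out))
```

Execution trace: 'C' (try body) → 'L' (try body, no exception) → 'D' (finally) → 'P' (after the try/except). Output: CLDP

Answer: CLDP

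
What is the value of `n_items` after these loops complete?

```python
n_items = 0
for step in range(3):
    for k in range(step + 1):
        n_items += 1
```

Triangle: 1 + 2 + ... + 3
`n_items` takes the values: 0 → 1 → 2 → 3 → 4 → 5 → 6

Answer: 6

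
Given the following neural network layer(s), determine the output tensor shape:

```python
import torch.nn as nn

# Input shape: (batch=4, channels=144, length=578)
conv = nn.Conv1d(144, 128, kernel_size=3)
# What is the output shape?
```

Input: (4, 144, 578) -> Output: (4, 128, 576)

Answer: (4, 128, 576)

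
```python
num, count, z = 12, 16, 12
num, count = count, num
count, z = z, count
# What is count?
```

Trace:
`num, count, z = 12, 16, 12` → num = 12; count = 16; z = 12
`num, count = count, num` → num = 16; count = 12
`count, z = z, count` → count = 12; z = 12
So count = 12

Answer: 12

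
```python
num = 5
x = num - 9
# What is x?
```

Trace:
`num = 5` → num = 5
`x = num - 9` → x = -4
So x = -4

Answer: -4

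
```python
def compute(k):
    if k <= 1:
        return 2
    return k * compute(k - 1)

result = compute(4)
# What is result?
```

compute(4) = 4 * 3 * 2 * 2 = 48

Answer: 48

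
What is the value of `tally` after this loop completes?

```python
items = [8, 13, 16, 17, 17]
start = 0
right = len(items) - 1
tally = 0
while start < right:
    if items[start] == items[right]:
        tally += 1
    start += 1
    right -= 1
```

Count matching pairs from ends
`tally` takes the values: 0

Answer: 0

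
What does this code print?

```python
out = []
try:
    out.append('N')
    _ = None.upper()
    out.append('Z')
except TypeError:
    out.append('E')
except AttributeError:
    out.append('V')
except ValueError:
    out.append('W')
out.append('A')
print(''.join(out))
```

Execution trace: 'N' (try body) → 'V' (except AttributeError) → 'A' (after the try/except). Output: NVA

Answer: NVA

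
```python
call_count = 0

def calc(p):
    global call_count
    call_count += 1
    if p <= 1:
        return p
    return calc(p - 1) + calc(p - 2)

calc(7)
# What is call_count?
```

Calls(p) = 1 + Calls(p-1) + Calls(p-2); Calls(0)=Calls(1)=1. For p=7 this gives 41.

Answer: 41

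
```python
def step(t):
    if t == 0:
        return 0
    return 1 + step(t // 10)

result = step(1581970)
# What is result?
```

Count of digits of 1581970: 7

Answer: 7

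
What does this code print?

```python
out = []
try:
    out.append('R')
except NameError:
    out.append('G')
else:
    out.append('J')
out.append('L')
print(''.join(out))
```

Execution trace: 'R' (try body, no exception) → 'J' (else) → 'L' (after the try/except). Output: RJL

Answer: RJL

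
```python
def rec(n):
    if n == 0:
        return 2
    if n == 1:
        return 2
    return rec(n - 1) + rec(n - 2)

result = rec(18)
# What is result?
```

Build up from base cases: rec(0)=2, rec(1)=2, rec(2)=4, rec(3)=6, rec(4)=10, rec(5)=16, rec(6)=26, ..., rec(18)=8362

Answer: 8362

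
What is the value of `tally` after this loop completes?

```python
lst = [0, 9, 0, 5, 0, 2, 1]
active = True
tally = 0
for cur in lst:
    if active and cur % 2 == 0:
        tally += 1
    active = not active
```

Count even values at even positions
`tally` takes the values: 0 → 1 → 2 → 3

Answer: 3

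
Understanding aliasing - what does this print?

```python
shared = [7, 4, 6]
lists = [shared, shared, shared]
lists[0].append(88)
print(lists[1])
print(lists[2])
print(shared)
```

Key concept: list of same reference.
Step by step:
`shared = [7, 4, 6]` → shared = [7, 4, 6]
`lists = [shared, shared, shared]` → lists = [[7, 4, 6], [7, 4, 6], [7, 4, 6]]
`lists[0].append(88)` → shared = [7, 4, 6, 88]; lists = [[7, 4, 6, 88], [7, 4, 6, 88], [7, 4, 6, 88]]
`print(lists[1])` → prints [7, 4, 6, 88]
`print(lists[2])` → prints [7, 4, 6, 88]
`print(shared)` → prints [7, 4, 6, 88]

Answer:
[7, 4, 6, 88]
[7, 4, 6, 88]
[7, 4, 6, 88]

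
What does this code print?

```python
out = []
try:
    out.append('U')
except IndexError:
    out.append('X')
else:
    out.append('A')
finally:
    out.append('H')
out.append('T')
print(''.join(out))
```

Execution trace: 'U' (try body, no exception) → 'A' (else) → 'H' (finally) → 'T' (after the try/except). Output: UAHT

Answer: UAHT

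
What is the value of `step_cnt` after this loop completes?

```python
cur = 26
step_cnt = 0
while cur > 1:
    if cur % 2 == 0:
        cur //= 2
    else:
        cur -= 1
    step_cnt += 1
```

Steps to reduce 26 to 1
`step_cnt` takes the values: 0 → 1 → 2 → 3 → 4 → 5 → 6

Answer: 6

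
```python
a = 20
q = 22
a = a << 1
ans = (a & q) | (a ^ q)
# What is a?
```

Trace:
`a = 20` → a = 20
`q = 22` → q = 22
`a = a << 1` → a = 40
`ans = (a & q) | (a ^ q)` → ans = 62
So a = 40

Answer: 40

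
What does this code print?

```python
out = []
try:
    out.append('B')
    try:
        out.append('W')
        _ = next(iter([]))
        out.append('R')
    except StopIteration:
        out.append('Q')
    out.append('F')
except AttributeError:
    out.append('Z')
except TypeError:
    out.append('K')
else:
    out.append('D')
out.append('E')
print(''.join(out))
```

Execution trace: 'B' (try body) → 'W' (inner try body) → 'Q' (inner except StopIteration) → 'F' (try body, no exception) → 'D' (else) → 'E' (after the try/except). Output: BWQFDE

Answer: BWQFDE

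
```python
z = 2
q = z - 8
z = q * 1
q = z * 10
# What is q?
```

Trace:
`z = 2` → z = 2
`q = z - 8` → q = -6
`z = q * 1` → z = -6
`q = z * 10` → q = -60
So q = -60

Answer: -60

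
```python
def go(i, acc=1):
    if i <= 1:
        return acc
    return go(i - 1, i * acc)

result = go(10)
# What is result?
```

Accumulator trace (n, acc): (10, 1) -> (9, 10) -> (8, 90) -> (7, 720) -> (6, 5040) -> (5, 30240) -> (4, 151200) -> (3, 604800) -> (2, 1814400) -> (1, 3628800) -> return 3628800

Answer: 3628800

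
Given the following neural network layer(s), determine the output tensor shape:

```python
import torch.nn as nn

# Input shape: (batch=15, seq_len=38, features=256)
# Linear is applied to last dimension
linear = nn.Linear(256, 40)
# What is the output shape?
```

Input: (15, 38, 256) -> Output: (15, 38, 40)

Answer: (15, 38, 40)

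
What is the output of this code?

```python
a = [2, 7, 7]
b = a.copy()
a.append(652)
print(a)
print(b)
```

Key concept: list.copy() creates independent copy.
Step by step:
`a = [2, 7, 7]` → a = [2, 7, 7]
`b = a.copy()` → b = [2, 7, 7]
`a.append(652)` → a = [2, 7, 7, 652]
`print(a)` → prints [2, 7, 7, 652]
`print(b)` → prints [2, 7, 7]

Answer:
[2, 7, 7, 652]
[2, 7, 7]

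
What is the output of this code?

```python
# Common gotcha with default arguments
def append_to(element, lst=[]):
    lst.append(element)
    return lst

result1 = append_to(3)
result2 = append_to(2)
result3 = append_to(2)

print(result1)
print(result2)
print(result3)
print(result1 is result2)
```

Key concept: mutable default argument gotcha.
Step by step:
`result1 = append_to(3)` → result1 = [3]
`result2 = append_to(2)` → result1 = [3, 2] (same object as result2); result2 = [3, 2] (same object as result1)
`result3 = append_to(2)` → result1 = [3, 2, 2] (same object as result2, result3); result2 = [3, 2, 2] (same object as result1, result3); result3 = [3, 2, 2] (same object as result1, result2)
`print(result1)` → prints [3, 2, 2]
`print(result2)` → prints [3, 2, 2]
`print(result3)` → prints [3, 2, 2]
`print(result1 is result2)` → prints True

Answer:
[3, 2, 2]
[3, 2, 2]
[3, 2, 2]
True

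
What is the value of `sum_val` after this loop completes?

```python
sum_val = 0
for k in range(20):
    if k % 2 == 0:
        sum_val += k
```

Sum of even numbers 0 to 19
`sum_val` takes the values: 0 → 2 → 6 → 12 → 20 → 30 → 42 → 56 → 72 → 90

Answer: 90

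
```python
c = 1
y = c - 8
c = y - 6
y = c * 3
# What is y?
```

Trace:
`c = 1` → c = 1
`y = c - 8` → y = -7
`c = y - 6` → c = -13
`y = c * 3` → y = -39
So y = -39

Answer: -39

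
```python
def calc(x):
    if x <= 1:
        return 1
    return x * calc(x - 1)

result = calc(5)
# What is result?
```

calc(5) = 5 * 4 * 3 * 2 * 1 = 120

Answer: 120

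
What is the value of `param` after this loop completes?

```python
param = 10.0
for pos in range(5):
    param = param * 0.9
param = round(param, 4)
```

Exponential decay: 10.0 * 0.9^5
`param` takes the values: 10.0 → 9.0 → 8.1 → 7.29 → 6.561 → 5.9049

Answer: 5.9049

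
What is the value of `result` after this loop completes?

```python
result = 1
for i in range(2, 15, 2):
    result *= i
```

Product of even numbers 2 to 14
`result` takes the values: 1 → 2 → 8 → 48 → 384 → 3840 → 46080 → 645120

Answer: 645120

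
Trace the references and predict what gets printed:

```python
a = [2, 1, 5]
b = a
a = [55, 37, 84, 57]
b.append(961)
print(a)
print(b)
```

Key concept: rebinding vs mutation: a is rebound to a new list, b still points at the original.
Step by step:
`a = [2, 1, 5]` → a = [2, 1, 5]
`b = a` → b = [2, 1, 5] (same object as a)
`a = [55, 37, 84, 57]` → a = [55, 37, 84, 57]
`b.append(961)` → b = [2, 1, 5, 961]
`print(a)` → prints [55, 37, 84, 57]
`print(b)` → prints [2, 1, 5, 961]

Answer:
[55, 37, 84, 57]
[2, 1, 5, 961]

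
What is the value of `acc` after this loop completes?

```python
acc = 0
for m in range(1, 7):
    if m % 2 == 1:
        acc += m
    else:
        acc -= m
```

Add odd, subtract even
`acc` takes the values: 0 → 1 → -1 → 2 → -2 → 3 → -3

Answer: -3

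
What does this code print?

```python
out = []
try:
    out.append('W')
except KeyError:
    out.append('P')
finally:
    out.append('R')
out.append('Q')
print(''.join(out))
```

Execution trace: 'W' (try body, no exception) → 'R' (finally) → 'Q' (after the try/except). Output: WRQ

Answer: WRQ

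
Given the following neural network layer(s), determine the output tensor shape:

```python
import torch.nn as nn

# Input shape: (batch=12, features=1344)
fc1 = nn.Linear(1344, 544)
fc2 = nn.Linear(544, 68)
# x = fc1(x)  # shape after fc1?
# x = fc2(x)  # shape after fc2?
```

Input: (12, 1344) -> after fc1: (12, 544) -> Output: (12, 68)

Answer: (12, 68)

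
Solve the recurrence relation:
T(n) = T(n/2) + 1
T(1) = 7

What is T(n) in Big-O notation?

Each step divides n by 2 and adds 1. After log_2(n) steps we reach T(1)=7. So T(n) = 1·log_2(n) + 7 = O(log n).

Answer: O(log n)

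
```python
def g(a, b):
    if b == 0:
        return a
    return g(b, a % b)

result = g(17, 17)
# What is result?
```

g(17, 17) -> g(17, 0) -> 17

Answer: 17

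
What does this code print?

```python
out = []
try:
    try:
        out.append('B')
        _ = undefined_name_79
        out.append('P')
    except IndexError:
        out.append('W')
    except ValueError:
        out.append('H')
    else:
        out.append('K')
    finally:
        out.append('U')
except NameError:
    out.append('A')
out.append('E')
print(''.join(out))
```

Execution trace: 'B' (try body) → 'U' (finally) → 'A' (outer except NameError) → 'E' (after the try/except). Output: BUAE

Answer: BUAE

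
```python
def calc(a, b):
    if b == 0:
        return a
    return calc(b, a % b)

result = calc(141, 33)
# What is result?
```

calc(141, 33) -> calc(33, 9) -> calc(9, 6) -> calc(6, 3) -> calc(3, 0) -> 3

Answer: 3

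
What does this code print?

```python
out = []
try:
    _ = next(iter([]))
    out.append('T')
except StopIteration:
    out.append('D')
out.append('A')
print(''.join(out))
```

Execution trace: 'D' (except StopIteration) → 'A' (after the try/except). Output: DA

Answer: DA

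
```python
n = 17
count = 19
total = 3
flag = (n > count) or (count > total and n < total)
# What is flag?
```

Trace:
`n = 17` → n = 17
`count = 19` → count = 19
`total = 3` → total = 3
`flag = (n > count) or (count > total and n < total)` → flag = False
So flag = False

Answer: False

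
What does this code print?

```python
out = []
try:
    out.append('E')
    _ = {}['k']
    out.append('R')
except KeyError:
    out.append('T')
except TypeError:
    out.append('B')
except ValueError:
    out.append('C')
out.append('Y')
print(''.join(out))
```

Execution trace: 'E' (try body) → 'T' (except KeyError) → 'Y' (after the try/except). Output: ETY

Answer: ETY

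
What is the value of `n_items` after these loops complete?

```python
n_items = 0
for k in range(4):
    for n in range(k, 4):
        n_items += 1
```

Upper triangle: 4 + 3 + ... + 1
`n_items` takes the values: 0 → 1 → 2 → 3 → 4 → 5 → 6 → 7 → 8 → 9 → 10

Answer: 10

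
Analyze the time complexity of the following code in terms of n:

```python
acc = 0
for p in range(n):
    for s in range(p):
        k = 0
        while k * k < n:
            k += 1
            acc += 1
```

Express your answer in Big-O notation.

Each loop level contributes: n × n × √n. Multiplying the contributions gives O(n^2√n).

Answer: O(n^2√n)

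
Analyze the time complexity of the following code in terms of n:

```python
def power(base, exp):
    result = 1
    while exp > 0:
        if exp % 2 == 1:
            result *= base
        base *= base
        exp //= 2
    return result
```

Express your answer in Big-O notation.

This is Exponentiation by squaring. Time complexity: O(log n).

Answer: O(log n)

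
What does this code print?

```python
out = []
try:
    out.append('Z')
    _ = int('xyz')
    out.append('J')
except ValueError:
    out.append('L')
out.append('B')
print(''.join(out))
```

Execution trace: 'Z' (try body) → 'L' (except ValueError) → 'B' (after the try/except). Output: ZLB

Answer: ZLB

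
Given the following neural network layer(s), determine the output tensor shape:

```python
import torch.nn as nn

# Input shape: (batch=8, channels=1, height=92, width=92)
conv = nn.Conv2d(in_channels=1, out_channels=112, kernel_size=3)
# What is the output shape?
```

Input: (8, 1, 92, 92) -> Output: (8, 112, 90, 90)

Answer: (8, 112, 90, 90)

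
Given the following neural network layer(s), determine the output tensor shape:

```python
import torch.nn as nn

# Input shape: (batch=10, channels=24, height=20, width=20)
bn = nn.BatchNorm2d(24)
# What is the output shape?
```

Input: (10, 24, 20, 20) -> Output: (10, 24, 20, 20)

Answer: (10, 24, 20, 20)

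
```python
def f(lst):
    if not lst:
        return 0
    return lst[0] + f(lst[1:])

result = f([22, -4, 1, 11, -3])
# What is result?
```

22 + (-4) + 1 + 11 + (-3) + 0 = 27

Answer: 27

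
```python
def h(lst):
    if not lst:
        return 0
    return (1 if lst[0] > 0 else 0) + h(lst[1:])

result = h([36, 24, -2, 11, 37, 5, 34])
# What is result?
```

Count of positive elements in [36, 24, -2, 11, 37, 5, 34] = 6

Answer: 6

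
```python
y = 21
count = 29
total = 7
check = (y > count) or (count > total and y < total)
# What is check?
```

Trace:
`y = 21` → y = 21
`count = 29` → count = 29
`total = 7` → total = 7
`check = (y > count) or (count > total and y < total)` → check = False
So check = False

Answer: False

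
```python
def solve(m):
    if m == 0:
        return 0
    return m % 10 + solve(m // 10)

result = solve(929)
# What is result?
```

Sum of digits of 929: 9 + 2 + 9 = 20

Answer: 20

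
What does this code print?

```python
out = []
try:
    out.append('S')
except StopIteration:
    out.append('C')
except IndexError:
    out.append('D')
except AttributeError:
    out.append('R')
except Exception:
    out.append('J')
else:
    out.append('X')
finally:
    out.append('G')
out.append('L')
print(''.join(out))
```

Execution trace: 'S' (try body, no exception) → 'X' (else) → 'G' (finally) → 'L' (after the try/except). Output: SXGL

Answer: SXGL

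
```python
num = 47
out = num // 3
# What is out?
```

Trace:
`num = 47` → num = 47
`out = num // 3` → out = 15
So out = 15

Answer: 15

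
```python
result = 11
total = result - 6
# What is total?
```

Trace:
`result = 11` → result = 11
`total = result - 6` → total = 5
So total = 5

Answer: 5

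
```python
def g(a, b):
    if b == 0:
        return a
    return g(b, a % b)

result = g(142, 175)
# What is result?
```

g(142, 175) -> g(175, 142) -> g(142, 33) -> g(33, 10) -> g(10, 3) -> g(3, 1) -> g(1, 0) -> 1

Answer: 1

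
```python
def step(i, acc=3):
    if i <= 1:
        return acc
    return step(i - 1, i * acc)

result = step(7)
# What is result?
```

Accumulator trace (n, acc): (7, 3) -> (6, 21) -> (5, 126) -> (4, 630) -> (3, 2520) -> (2, 7560) -> (1, 15120) -> return 15120

Answer: 15120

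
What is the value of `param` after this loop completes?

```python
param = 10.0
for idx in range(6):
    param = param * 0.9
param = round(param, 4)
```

Exponential decay: 10.0 * 0.9^6
`param` takes the values: 10.0 → 9.0 → 8.1 → 7.29 → 6.561 → 5.9049 → 5.31441 → 5.3144

Answer: 5.3144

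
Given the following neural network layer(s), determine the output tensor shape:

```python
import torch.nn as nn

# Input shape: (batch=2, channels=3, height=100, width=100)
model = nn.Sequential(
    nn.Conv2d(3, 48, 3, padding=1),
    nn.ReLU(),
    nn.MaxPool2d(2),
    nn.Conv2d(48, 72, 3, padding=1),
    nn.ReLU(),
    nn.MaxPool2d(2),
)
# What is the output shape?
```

Input: (2, 3, 100, 100) -> after first Conv2d: (2, 48, 100, 100) -> after first MaxPool2d: (2, 48, 50, 50) -> after second Conv2d: (2, 72, 50, 50) -> Output: (2, 72, 25, 25)

Answer: (2, 72, 25, 25)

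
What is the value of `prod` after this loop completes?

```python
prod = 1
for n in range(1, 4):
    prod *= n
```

3! = 6
`prod` takes the values: 1 → 2 → 6

Answer: 6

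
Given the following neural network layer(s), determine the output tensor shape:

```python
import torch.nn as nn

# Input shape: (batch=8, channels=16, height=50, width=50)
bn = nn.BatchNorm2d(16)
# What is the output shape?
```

Input: (8, 16, 50, 50) -> Output: (8, 16, 50, 50)

Answer: (8, 16, 50, 50)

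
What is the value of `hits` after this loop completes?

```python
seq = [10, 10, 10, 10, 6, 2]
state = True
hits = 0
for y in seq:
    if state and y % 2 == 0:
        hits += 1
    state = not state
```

Count even values at even positions
`hits` takes the values: 0 → 1 → 2 → 3

Answer: 3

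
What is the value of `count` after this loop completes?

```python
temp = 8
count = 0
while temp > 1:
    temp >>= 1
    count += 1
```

Count right shifts until 1
`count` takes the values: 0 → 1 → 2 → 3

Answer: 3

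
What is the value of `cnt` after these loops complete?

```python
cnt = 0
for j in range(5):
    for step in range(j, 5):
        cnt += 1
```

Upper triangle: 5 + 4 + ... + 1
`cnt` takes the values: 0 → 1 → 2 → 3 → 4 → 5 → 6 → 7 → 8 → 9 → 10 → 11 → 12 → 13 → 14 → 15

Answer: 15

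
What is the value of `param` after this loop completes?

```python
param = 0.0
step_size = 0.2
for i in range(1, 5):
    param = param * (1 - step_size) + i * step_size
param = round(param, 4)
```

Moving average with lr=0.2
`param` takes the values: 0.0 → 0.2 → 0.56 → 1.048 → 1.6384

Answer: 1.6384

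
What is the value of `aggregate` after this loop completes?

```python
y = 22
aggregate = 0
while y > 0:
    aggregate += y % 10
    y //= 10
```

Sum digits of 22
`aggregate` takes the values: 0 → 2 → 4

Answer: 4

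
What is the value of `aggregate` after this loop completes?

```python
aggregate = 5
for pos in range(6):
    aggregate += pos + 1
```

Start at 5, add 1 to 6 = 26
`aggregate` takes the values: 5 → 6 → 8 → 11 → 15 → 20 → 26

Answer: 26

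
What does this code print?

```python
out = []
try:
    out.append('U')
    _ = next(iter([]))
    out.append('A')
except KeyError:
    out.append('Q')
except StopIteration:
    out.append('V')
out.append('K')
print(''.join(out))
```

Execution trace: 'U' (try body) → 'V' (except StopIteration) → 'K' (after the try/except). Output: UVK

Answer: UVK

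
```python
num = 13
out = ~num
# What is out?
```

Trace:
`num = 13` → num = 13
`out = ~num` → out = -14
So out = -14

Answer: -14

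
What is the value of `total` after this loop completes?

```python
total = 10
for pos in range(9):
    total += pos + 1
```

Start at 10, add 1 to 9 = 55
`total` takes the values: 10 → 11 → 13 → 16 → 20 → 25 → 31 → 38 → 46 → 55

Answer: 55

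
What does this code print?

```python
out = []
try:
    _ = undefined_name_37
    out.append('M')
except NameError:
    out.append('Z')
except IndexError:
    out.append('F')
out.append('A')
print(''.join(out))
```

Execution trace: 'Z' (except NameError) → 'A' (after the try/except). Output: ZA

Answer: ZA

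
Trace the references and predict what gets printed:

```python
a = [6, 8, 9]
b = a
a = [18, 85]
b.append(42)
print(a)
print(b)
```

Key concept: rebinding vs mutation: a is rebound to a new list, b still points at the original.
Step by step:
`a = [6, 8, 9]` → a = [6, 8, 9]
`b = a` → b = [6, 8, 9] (same object as a)
`a = [18, 85]` → a = [18, 85]
`b.append(42)` → b = [6, 8, 9, 42]
`print(a)` → prints [18, 85]
`print(b)` → prints [6, 8, 9, 42]

Answer:
[18, 85]
[6, 8, 9, 42]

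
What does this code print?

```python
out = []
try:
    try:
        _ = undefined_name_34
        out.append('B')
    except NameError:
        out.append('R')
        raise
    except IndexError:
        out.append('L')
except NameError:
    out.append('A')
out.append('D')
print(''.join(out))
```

Execution trace: 'R' (inner except NameError) → 'A' (outer except NameError) → 'D' (after the try/except). Output: RAD

Answer: RAD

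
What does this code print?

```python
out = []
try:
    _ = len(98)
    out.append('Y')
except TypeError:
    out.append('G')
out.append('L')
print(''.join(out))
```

Execution trace: 'G' (except TypeError) → 'L' (after the try/except). Output: GL

Answer: GL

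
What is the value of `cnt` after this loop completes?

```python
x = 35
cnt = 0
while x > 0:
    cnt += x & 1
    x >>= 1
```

Count set bits in 35 (binary: 0b100011)
`cnt` takes the values: 0 → 1 → 2 → 3

Answer: 3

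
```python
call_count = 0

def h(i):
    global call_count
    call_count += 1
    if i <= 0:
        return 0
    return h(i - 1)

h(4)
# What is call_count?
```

Linear recursion stepping by 1: 5 calls from i=4 down to ≤0.

Answer: 5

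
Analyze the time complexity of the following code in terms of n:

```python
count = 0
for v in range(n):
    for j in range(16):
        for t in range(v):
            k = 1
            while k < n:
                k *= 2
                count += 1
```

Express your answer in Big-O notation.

Each loop level contributes: n × 1 × n × log n. Multiplying the contributions gives O(n^2 log n).

Answer: O(n^2 log n)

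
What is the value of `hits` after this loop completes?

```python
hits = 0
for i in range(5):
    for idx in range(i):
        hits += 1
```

Triangle number: 0+1+2+...+4
`hits` takes the values: 0 → 1 → 2 → 3 → 4 → 5 → 6 → 7 → 8 → 9 → 10

Answer: 10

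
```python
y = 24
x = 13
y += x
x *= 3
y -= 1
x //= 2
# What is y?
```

Trace:
`y = 24` → y = 24
`x = 13` → x = 13
`y += x` → y = 37
`x *= 3` → x = 39
`y -= 1` → y = 36
`x //= 2` → x = 19
So y = 36

Answer: 36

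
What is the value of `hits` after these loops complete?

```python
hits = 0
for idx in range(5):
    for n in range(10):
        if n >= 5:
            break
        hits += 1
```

Inner breaks at 5, outer runs 5 times
`hits` takes the values: 0 → 1 → 2 → 3 → 4 → 5 → 6 → 7 → 8 → 9 → 10 → 11 → 12 → 13 → 14 → 15 → 16 → 17 → 18 → 19 → 20 → 21 → 22 → 23 → 24 → 25

Answer: 25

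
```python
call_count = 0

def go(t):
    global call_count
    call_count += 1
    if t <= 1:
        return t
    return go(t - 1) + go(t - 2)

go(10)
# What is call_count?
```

Calls(t) = 1 + Calls(t-1) + Calls(t-2); Calls(0)=Calls(1)=1. For t=10 this gives 177.

Answer: 177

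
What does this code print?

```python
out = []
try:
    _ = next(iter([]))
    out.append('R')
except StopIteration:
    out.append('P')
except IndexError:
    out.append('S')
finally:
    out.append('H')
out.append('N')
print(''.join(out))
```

Execution trace: 'P' (except StopIteration) → 'H' (finally) → 'N' (after the try/except). Output: PHN

Answer: PHN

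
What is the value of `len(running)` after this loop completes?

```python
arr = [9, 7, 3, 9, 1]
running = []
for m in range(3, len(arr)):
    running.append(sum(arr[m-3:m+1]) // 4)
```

Number of 4-element averages
`running` takes the values: [] → [7] → [7, 5]
So `len(running)` = 2

Answer: 2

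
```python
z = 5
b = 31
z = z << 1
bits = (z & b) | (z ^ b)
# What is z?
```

Trace:
`z = 5` → z = 5
`b = 31` → b = 31
`z = z << 1` → z = 10
`bits = (z & b) | (z ^ b)` → bits = 31
So z = 10

Answer: 10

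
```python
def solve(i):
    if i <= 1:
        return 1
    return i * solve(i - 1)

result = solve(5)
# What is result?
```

solve(5) = 5 * 4 * 3 * 2 * 1 = 120

Answer: 120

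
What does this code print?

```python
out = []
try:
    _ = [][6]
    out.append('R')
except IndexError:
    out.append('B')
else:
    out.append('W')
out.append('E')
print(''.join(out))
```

Execution trace: 'B' (except IndexError) → 'E' (after the try/except). Output: BE

Answer: BE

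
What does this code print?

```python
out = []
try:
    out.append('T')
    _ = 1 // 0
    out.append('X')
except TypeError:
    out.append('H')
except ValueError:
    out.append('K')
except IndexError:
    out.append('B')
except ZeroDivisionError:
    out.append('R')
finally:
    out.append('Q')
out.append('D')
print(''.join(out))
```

Execution trace: 'T' (try body) → 'R' (except ZeroDivisionError) → 'Q' (finally) → 'D' (after the try/except). Output: TRQD

Answer: TRQD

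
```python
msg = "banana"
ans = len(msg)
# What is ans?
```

Trace:
`msg = "banana"` → msg = 'banana'
`ans = len(msg)` → ans = 6
So ans = 6

Answer: 6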